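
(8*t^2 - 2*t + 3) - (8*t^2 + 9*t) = 3 - 11*t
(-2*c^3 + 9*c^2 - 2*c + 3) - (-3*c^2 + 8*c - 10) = -2*c^3 + 12*c^2 - 10*c + 13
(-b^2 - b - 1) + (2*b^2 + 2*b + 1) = b^2 + b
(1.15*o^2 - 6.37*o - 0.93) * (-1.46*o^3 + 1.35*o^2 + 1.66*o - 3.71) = -1.679*o^5 + 10.8527*o^4 - 5.3327*o^3 - 16.0962*o^2 + 22.0889*o + 3.4503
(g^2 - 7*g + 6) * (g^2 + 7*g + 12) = g^4 - 31*g^2 - 42*g + 72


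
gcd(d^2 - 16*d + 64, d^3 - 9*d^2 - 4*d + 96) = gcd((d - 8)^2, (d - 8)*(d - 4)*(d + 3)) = d - 8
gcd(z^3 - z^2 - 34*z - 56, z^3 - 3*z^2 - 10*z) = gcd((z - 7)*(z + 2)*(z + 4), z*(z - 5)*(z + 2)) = z + 2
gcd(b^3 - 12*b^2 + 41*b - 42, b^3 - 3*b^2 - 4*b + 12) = b^2 - 5*b + 6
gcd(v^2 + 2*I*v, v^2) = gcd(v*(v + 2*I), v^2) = v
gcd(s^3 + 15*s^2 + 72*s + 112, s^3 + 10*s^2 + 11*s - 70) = s + 7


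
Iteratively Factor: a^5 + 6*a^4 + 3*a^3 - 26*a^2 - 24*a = (a - 2)*(a^4 + 8*a^3 + 19*a^2 + 12*a) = a*(a - 2)*(a^3 + 8*a^2 + 19*a + 12) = a*(a - 2)*(a + 3)*(a^2 + 5*a + 4) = a*(a - 2)*(a + 1)*(a + 3)*(a + 4)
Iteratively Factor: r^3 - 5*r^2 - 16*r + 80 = (r - 4)*(r^2 - r - 20) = (r - 5)*(r - 4)*(r + 4)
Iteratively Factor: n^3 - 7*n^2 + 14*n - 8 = (n - 2)*(n^2 - 5*n + 4) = (n - 4)*(n - 2)*(n - 1)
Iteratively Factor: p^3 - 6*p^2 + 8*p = (p)*(p^2 - 6*p + 8) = p*(p - 4)*(p - 2)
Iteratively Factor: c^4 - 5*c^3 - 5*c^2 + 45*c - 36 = (c + 3)*(c^3 - 8*c^2 + 19*c - 12) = (c - 3)*(c + 3)*(c^2 - 5*c + 4) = (c - 3)*(c - 1)*(c + 3)*(c - 4)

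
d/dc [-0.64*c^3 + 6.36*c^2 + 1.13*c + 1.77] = -1.92*c^2 + 12.72*c + 1.13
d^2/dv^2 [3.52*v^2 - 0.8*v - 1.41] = 7.04000000000000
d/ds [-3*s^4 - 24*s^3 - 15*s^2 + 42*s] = -12*s^3 - 72*s^2 - 30*s + 42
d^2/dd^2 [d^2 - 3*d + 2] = 2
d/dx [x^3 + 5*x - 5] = 3*x^2 + 5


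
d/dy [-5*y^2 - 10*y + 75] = -10*y - 10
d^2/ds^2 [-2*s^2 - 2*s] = -4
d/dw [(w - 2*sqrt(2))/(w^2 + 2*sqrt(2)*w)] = (-w^2 + 4*sqrt(2)*w + 8)/(w^2*(w^2 + 4*sqrt(2)*w + 8))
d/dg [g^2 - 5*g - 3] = 2*g - 5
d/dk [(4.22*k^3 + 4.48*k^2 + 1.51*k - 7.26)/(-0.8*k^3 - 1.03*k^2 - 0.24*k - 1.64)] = (-0.762599999999999*k^4 + 0.390400000000001*k^3 - 37.7063*k^2 - 29.65*k - 4.2188)/(0.64*k^6 + 1.648*k^5 + 1.4449*k^4 + 3.1184*k^3 + 3.436*k^2 + 0.7872*k + 2.6896)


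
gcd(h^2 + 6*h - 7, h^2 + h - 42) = h + 7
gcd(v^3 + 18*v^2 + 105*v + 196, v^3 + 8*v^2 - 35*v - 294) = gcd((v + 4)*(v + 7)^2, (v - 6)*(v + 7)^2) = v^2 + 14*v + 49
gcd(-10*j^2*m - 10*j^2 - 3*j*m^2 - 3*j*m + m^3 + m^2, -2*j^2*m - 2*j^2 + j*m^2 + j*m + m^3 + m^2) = 2*j*m + 2*j + m^2 + m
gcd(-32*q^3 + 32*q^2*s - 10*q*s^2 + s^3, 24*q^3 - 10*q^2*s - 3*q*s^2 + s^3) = 8*q^2 - 6*q*s + s^2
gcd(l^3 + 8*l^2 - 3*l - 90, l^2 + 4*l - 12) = l + 6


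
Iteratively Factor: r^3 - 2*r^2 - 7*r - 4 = (r + 1)*(r^2 - 3*r - 4) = (r + 1)^2*(r - 4)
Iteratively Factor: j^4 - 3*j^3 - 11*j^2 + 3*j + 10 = (j + 1)*(j^3 - 4*j^2 - 7*j + 10) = (j - 1)*(j + 1)*(j^2 - 3*j - 10) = (j - 5)*(j - 1)*(j + 1)*(j + 2)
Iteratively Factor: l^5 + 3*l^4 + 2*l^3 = (l)*(l^4 + 3*l^3 + 2*l^2) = l^2*(l^3 + 3*l^2 + 2*l) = l^2*(l + 1)*(l^2 + 2*l) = l^3*(l + 1)*(l + 2)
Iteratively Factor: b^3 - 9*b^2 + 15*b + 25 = (b + 1)*(b^2 - 10*b + 25) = (b - 5)*(b + 1)*(b - 5)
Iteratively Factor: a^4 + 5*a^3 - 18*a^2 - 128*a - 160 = (a + 4)*(a^3 + a^2 - 22*a - 40) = (a + 2)*(a + 4)*(a^2 - a - 20) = (a - 5)*(a + 2)*(a + 4)*(a + 4)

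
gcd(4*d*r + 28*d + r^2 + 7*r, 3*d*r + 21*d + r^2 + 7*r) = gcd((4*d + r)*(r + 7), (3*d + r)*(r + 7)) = r + 7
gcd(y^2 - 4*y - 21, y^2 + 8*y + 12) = 1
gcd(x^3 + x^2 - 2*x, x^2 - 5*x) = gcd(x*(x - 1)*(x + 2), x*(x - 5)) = x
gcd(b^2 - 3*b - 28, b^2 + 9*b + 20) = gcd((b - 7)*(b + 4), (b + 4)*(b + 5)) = b + 4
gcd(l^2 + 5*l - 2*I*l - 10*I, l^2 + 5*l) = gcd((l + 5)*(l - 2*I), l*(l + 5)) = l + 5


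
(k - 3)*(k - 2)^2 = k^3 - 7*k^2 + 16*k - 12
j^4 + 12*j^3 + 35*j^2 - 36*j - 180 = (j - 2)*(j + 3)*(j + 5)*(j + 6)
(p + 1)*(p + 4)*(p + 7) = p^3 + 12*p^2 + 39*p + 28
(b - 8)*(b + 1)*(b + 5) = b^3 - 2*b^2 - 43*b - 40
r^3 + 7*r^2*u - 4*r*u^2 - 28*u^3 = (r - 2*u)*(r + 2*u)*(r + 7*u)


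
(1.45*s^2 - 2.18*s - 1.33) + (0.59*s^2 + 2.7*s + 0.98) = 2.04*s^2 + 0.52*s - 0.35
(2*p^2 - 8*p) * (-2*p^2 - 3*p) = -4*p^4 + 10*p^3 + 24*p^2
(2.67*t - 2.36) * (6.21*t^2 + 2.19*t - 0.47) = 16.5807*t^3 - 8.8083*t^2 - 6.4233*t + 1.1092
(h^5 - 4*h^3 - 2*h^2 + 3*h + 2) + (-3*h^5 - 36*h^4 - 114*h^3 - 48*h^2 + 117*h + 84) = -2*h^5 - 36*h^4 - 118*h^3 - 50*h^2 + 120*h + 86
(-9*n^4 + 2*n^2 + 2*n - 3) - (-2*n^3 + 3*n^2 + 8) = -9*n^4 + 2*n^3 - n^2 + 2*n - 11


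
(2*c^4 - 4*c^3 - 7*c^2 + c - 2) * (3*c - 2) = 6*c^5 - 16*c^4 - 13*c^3 + 17*c^2 - 8*c + 4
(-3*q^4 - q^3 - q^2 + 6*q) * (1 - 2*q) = 6*q^5 - q^4 + q^3 - 13*q^2 + 6*q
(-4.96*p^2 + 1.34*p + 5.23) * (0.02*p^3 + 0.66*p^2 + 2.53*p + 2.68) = -0.0992*p^5 - 3.2468*p^4 - 11.5598*p^3 - 6.4508*p^2 + 16.8231*p + 14.0164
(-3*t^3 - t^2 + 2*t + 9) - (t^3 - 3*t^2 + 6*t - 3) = -4*t^3 + 2*t^2 - 4*t + 12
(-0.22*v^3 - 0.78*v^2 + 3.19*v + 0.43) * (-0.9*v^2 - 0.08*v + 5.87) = 0.198*v^5 + 0.7196*v^4 - 4.1*v^3 - 5.2208*v^2 + 18.6909*v + 2.5241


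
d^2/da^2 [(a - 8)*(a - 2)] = 2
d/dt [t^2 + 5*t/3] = 2*t + 5/3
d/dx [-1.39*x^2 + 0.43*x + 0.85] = 0.43 - 2.78*x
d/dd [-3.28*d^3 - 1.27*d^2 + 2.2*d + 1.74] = -9.84*d^2 - 2.54*d + 2.2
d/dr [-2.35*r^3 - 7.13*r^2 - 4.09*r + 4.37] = -7.05*r^2 - 14.26*r - 4.09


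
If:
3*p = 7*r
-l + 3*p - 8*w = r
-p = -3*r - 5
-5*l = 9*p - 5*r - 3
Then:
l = 123/5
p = -35/2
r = -15/2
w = -87/10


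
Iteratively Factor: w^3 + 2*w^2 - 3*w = (w)*(w^2 + 2*w - 3) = w*(w - 1)*(w + 3)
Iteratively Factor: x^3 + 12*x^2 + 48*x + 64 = (x + 4)*(x^2 + 8*x + 16) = (x + 4)^2*(x + 4)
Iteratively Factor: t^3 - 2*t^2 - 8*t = (t - 4)*(t^2 + 2*t) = t*(t - 4)*(t + 2)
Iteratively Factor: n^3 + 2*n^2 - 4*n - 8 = (n + 2)*(n^2 - 4) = (n - 2)*(n + 2)*(n + 2)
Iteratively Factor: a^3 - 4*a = (a + 2)*(a^2 - 2*a) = (a - 2)*(a + 2)*(a)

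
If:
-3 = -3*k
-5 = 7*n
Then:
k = 1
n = -5/7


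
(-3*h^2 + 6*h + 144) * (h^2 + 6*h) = -3*h^4 - 12*h^3 + 180*h^2 + 864*h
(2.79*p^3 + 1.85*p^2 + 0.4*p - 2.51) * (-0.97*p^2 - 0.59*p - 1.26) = -2.7063*p^5 - 3.4406*p^4 - 4.9949*p^3 - 0.1323*p^2 + 0.9769*p + 3.1626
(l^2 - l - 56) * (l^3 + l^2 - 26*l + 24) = l^5 - 83*l^3 - 6*l^2 + 1432*l - 1344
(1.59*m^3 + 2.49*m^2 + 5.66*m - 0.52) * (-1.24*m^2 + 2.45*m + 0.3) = -1.9716*m^5 + 0.807900000000001*m^4 - 0.440899999999998*m^3 + 15.2588*m^2 + 0.424*m - 0.156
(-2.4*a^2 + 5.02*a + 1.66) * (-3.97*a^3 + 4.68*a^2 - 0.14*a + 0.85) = 9.528*a^5 - 31.1614*a^4 + 17.2394*a^3 + 5.026*a^2 + 4.0346*a + 1.411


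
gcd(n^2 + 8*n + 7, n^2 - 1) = n + 1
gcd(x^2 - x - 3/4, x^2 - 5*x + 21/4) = x - 3/2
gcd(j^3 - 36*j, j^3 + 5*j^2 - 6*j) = j^2 + 6*j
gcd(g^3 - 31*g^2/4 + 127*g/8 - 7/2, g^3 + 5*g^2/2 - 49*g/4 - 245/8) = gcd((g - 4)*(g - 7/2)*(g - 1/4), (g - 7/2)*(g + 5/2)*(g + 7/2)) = g - 7/2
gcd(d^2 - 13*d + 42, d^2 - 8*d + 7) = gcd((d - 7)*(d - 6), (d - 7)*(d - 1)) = d - 7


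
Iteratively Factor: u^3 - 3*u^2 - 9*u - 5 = (u + 1)*(u^2 - 4*u - 5) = (u + 1)^2*(u - 5)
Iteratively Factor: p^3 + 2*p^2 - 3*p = (p + 3)*(p^2 - p) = p*(p + 3)*(p - 1)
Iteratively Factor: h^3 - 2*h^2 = (h)*(h^2 - 2*h) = h*(h - 2)*(h)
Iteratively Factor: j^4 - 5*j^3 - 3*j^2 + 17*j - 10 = (j - 1)*(j^3 - 4*j^2 - 7*j + 10) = (j - 1)^2*(j^2 - 3*j - 10) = (j - 1)^2*(j + 2)*(j - 5)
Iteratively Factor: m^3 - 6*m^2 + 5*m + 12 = (m + 1)*(m^2 - 7*m + 12) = (m - 3)*(m + 1)*(m - 4)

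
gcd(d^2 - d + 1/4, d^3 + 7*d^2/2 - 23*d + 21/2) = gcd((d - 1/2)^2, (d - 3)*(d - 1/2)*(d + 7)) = d - 1/2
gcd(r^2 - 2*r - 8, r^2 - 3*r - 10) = r + 2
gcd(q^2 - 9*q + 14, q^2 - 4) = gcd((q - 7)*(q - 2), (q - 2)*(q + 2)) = q - 2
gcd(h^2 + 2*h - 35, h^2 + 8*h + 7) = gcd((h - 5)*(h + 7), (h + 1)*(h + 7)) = h + 7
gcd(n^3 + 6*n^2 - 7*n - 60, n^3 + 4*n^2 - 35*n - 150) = n + 5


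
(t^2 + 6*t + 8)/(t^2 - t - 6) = (t + 4)/(t - 3)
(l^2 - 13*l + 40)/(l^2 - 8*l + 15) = (l - 8)/(l - 3)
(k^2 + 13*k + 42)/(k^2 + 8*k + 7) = (k + 6)/(k + 1)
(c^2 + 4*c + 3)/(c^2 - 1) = (c + 3)/(c - 1)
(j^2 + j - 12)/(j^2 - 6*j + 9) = (j + 4)/(j - 3)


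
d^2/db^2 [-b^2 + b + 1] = -2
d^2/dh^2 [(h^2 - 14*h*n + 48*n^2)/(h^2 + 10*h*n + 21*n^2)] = 6*n*(-8*h^3 + 27*h^2*n + 774*h*n^2 + 2391*n^3)/(h^6 + 30*h^5*n + 363*h^4*n^2 + 2260*h^3*n^3 + 7623*h^2*n^4 + 13230*h*n^5 + 9261*n^6)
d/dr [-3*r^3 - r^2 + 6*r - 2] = -9*r^2 - 2*r + 6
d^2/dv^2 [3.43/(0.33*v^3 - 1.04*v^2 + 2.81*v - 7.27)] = ((7.1344 - 6.7914*v)*(0.33*v^3 - 1.04*v^2 + 2.81*v - 7.27) + 3.43*(0.99*v^2 - 2.08*v + 2.81)*(1.98*v^2 - 4.16*v + 5.62))/(0.33*v^3 - 1.04*v^2 + 2.81*v - 7.27)^3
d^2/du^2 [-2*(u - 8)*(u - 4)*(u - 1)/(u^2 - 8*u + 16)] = 48/(u^3 - 12*u^2 + 48*u - 64)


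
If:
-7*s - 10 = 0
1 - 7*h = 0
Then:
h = 1/7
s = -10/7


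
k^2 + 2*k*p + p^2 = (k + p)^2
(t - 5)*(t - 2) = t^2 - 7*t + 10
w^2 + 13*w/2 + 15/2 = (w + 3/2)*(w + 5)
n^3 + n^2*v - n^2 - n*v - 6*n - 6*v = (n - 3)*(n + 2)*(n + v)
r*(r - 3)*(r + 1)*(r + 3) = r^4 + r^3 - 9*r^2 - 9*r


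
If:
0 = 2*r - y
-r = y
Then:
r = 0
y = 0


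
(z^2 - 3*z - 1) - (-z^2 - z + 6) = 2*z^2 - 2*z - 7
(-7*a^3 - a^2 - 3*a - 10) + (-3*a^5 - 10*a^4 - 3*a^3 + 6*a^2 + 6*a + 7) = -3*a^5 - 10*a^4 - 10*a^3 + 5*a^2 + 3*a - 3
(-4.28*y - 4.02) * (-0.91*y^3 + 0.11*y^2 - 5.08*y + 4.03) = 3.8948*y^4 + 3.1874*y^3 + 21.3002*y^2 + 3.17319999999999*y - 16.2006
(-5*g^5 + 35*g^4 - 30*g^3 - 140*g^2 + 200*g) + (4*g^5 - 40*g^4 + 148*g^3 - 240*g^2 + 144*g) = -g^5 - 5*g^4 + 118*g^3 - 380*g^2 + 344*g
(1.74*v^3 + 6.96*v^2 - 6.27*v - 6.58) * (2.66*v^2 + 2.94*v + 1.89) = 4.6284*v^5 + 23.6292*v^4 + 7.0728*v^3 - 22.7822*v^2 - 31.1955*v - 12.4362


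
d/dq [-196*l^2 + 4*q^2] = 8*q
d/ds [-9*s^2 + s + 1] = 1 - 18*s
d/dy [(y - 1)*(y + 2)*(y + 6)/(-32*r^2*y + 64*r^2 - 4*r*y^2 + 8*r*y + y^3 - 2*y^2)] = ((y - 1)*(y + 2)*(y + 6)*(32*r^2 + 8*r*y - 8*r - 3*y^2 + 4*y) - ((y - 1)*(y + 2) + (y - 1)*(y + 6) + (y + 2)*(y + 6))*(32*r^2*y - 64*r^2 + 4*r*y^2 - 8*r*y - y^3 + 2*y^2))/(32*r^2*y - 64*r^2 + 4*r*y^2 - 8*r*y - y^3 + 2*y^2)^2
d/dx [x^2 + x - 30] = 2*x + 1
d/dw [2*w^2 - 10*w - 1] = 4*w - 10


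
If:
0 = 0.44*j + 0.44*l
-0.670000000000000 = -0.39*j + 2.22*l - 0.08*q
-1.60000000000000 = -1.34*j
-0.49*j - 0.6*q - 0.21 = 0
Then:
No Solution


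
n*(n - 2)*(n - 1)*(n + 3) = n^4 - 7*n^2 + 6*n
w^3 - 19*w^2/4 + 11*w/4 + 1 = (w - 4)*(w - 1)*(w + 1/4)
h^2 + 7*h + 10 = (h + 2)*(h + 5)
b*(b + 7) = b^2 + 7*b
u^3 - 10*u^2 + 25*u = u*(u - 5)^2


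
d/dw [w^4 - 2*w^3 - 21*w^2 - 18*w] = 4*w^3 - 6*w^2 - 42*w - 18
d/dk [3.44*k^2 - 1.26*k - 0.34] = 6.88*k - 1.26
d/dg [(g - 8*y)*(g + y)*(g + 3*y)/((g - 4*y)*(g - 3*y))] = (g^4 - 14*g^3*y + 93*g^2*y^2 - 48*g*y^3 - 516*y^4)/(g^4 - 14*g^3*y + 73*g^2*y^2 - 168*g*y^3 + 144*y^4)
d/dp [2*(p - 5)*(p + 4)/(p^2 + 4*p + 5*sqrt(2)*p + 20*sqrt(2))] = 10*(1 + sqrt(2))/(p^2 + 10*sqrt(2)*p + 50)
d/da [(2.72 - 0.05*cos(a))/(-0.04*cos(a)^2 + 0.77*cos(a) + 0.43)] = (0.002*cos(a)^2 - 0.2176*cos(a) + 2.1159)*sin(a)/(0.0016*cos(a)^4 - 0.0616*cos(a)^3 + 0.5585*cos(a)^2 + 0.6622*cos(a) + 0.1849)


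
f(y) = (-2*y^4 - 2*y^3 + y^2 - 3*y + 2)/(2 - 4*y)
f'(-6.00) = 45.13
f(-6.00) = -80.92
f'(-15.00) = 315.13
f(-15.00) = -1519.81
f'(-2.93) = 8.62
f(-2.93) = -5.66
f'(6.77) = 79.03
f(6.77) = 191.16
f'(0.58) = 16.15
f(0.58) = 0.06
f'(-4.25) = 20.85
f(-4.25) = -24.53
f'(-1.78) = 2.23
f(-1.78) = 0.19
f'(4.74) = 40.94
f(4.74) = 71.48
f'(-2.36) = 4.95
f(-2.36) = -1.84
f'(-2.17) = 3.95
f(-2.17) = -1.00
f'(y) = (-8*y^3 - 6*y^2 + 2*y - 3)/(2 - 4*y) + 4*(-2*y^4 - 2*y^3 + y^2 - 3*y + 2)/(2 - 4*y)^2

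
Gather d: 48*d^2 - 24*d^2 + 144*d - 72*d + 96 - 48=24*d^2 + 72*d + 48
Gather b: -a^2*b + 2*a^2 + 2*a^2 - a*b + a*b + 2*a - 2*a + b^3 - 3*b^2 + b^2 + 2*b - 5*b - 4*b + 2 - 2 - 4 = 4*a^2 + b^3 - 2*b^2 + b*(-a^2 - 7) - 4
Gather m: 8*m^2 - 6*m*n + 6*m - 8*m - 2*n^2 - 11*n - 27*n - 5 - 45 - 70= 8*m^2 + m*(-6*n - 2) - 2*n^2 - 38*n - 120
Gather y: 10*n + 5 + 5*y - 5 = 10*n + 5*y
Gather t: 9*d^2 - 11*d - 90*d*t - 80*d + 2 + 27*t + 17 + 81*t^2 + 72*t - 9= 9*d^2 - 91*d + 81*t^2 + t*(99 - 90*d) + 10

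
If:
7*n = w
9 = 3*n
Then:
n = 3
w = 21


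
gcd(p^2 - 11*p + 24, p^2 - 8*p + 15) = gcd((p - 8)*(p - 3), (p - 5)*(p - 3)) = p - 3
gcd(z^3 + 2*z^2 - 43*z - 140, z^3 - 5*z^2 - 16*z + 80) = z + 4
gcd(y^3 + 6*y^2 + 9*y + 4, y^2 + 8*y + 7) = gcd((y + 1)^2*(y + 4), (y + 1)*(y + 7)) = y + 1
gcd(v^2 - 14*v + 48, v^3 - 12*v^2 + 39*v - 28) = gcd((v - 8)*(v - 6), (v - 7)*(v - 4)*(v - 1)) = 1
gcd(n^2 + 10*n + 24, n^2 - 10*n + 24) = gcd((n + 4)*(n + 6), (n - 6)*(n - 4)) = 1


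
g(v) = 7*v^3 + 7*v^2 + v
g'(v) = 21*v^2 + 14*v + 1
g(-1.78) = -19.08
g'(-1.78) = 42.62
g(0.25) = 0.80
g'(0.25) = 5.81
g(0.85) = 10.21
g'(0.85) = 28.07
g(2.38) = 136.40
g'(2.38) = 153.27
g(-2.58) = -76.20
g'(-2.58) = 104.66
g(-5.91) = -1206.39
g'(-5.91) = 651.75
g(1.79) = 64.37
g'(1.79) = 93.35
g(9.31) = 6264.72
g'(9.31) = 1951.54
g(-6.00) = -1266.00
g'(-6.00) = 673.00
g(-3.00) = -129.00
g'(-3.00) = 148.00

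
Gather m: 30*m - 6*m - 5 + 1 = 24*m - 4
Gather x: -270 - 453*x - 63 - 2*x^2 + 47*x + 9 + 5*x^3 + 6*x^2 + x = 5*x^3 + 4*x^2 - 405*x - 324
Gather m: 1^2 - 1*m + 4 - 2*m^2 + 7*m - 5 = -2*m^2 + 6*m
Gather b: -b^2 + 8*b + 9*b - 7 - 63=-b^2 + 17*b - 70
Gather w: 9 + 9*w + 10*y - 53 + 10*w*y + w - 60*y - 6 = w*(10*y + 10) - 50*y - 50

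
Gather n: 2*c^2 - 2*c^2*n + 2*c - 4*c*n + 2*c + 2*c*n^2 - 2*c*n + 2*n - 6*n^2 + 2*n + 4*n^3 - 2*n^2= 2*c^2 + 4*c + 4*n^3 + n^2*(2*c - 8) + n*(-2*c^2 - 6*c + 4)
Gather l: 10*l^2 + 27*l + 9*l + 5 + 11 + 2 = 10*l^2 + 36*l + 18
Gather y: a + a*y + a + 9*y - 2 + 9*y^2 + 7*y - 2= 2*a + 9*y^2 + y*(a + 16) - 4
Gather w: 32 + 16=48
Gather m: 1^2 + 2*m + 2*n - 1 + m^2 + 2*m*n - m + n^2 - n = m^2 + m*(2*n + 1) + n^2 + n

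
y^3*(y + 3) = y^4 + 3*y^3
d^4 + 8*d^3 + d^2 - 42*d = d*(d - 2)*(d + 3)*(d + 7)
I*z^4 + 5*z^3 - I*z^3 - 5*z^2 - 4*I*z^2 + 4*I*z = z*(z - 4*I)*(z - I)*(I*z - I)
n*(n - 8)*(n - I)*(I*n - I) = I*n^4 + n^3 - 9*I*n^3 - 9*n^2 + 8*I*n^2 + 8*n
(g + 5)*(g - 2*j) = g^2 - 2*g*j + 5*g - 10*j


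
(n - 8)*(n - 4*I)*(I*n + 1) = I*n^3 + 5*n^2 - 8*I*n^2 - 40*n - 4*I*n + 32*I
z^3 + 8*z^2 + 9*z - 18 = (z - 1)*(z + 3)*(z + 6)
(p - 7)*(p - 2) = p^2 - 9*p + 14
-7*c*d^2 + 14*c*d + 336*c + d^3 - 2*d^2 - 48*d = (-7*c + d)*(d - 8)*(d + 6)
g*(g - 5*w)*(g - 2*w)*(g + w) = g^4 - 6*g^3*w + 3*g^2*w^2 + 10*g*w^3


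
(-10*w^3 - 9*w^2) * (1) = -10*w^3 - 9*w^2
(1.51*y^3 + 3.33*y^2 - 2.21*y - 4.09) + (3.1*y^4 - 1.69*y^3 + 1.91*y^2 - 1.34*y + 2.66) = 3.1*y^4 - 0.18*y^3 + 5.24*y^2 - 3.55*y - 1.43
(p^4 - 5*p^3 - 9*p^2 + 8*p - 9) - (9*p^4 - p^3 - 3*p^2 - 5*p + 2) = -8*p^4 - 4*p^3 - 6*p^2 + 13*p - 11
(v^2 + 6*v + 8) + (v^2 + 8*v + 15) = 2*v^2 + 14*v + 23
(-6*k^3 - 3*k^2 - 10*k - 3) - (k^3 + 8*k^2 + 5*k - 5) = -7*k^3 - 11*k^2 - 15*k + 2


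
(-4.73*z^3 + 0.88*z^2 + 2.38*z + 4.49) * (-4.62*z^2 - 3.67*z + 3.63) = 21.8526*z^5 + 13.2935*z^4 - 31.3951*z^3 - 26.284*z^2 - 7.8389*z + 16.2987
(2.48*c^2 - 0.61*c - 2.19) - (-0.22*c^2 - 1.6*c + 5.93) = 2.7*c^2 + 0.99*c - 8.12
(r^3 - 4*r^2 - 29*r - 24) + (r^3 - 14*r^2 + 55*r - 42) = 2*r^3 - 18*r^2 + 26*r - 66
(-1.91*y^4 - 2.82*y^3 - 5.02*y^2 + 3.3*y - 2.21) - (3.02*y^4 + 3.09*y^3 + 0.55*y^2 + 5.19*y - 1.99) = -4.93*y^4 - 5.91*y^3 - 5.57*y^2 - 1.89*y - 0.22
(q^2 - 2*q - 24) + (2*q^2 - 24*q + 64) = 3*q^2 - 26*q + 40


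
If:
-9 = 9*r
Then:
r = -1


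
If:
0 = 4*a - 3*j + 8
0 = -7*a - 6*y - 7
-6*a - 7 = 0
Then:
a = -7/6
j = 10/9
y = 7/36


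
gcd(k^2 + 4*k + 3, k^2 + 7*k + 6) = k + 1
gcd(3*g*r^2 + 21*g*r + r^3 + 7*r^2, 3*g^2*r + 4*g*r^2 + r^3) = 3*g*r + r^2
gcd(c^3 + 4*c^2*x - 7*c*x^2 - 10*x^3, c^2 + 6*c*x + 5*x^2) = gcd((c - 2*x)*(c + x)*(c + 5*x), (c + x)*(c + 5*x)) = c^2 + 6*c*x + 5*x^2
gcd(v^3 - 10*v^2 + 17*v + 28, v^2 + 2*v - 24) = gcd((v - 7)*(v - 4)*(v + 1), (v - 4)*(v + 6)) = v - 4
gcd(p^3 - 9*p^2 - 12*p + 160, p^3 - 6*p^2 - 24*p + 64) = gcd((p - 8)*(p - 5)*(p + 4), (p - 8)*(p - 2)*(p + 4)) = p^2 - 4*p - 32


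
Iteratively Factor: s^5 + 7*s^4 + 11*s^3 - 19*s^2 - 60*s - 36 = (s + 3)*(s^4 + 4*s^3 - s^2 - 16*s - 12) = (s + 2)*(s + 3)*(s^3 + 2*s^2 - 5*s - 6) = (s + 2)*(s + 3)^2*(s^2 - s - 2) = (s + 1)*(s + 2)*(s + 3)^2*(s - 2)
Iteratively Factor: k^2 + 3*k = (k)*(k + 3)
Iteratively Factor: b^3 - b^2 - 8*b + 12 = (b - 2)*(b^2 + b - 6) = (b - 2)^2*(b + 3)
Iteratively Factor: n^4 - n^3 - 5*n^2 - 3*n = (n + 1)*(n^3 - 2*n^2 - 3*n) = (n - 3)*(n + 1)*(n^2 + n) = n*(n - 3)*(n + 1)*(n + 1)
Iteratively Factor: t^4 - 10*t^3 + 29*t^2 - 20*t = (t)*(t^3 - 10*t^2 + 29*t - 20) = t*(t - 1)*(t^2 - 9*t + 20) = t*(t - 5)*(t - 1)*(t - 4)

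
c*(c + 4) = c^2 + 4*c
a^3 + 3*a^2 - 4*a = a*(a - 1)*(a + 4)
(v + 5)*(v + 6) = v^2 + 11*v + 30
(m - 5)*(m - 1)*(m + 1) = m^3 - 5*m^2 - m + 5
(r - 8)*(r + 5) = r^2 - 3*r - 40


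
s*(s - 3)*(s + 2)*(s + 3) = s^4 + 2*s^3 - 9*s^2 - 18*s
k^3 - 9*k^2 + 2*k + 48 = (k - 8)*(k - 3)*(k + 2)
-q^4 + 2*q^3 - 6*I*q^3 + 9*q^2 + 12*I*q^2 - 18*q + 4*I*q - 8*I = (q - 2)*(q + 4*I)*(-I*q + 1)^2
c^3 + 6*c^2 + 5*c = c*(c + 1)*(c + 5)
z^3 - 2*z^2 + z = z*(z - 1)^2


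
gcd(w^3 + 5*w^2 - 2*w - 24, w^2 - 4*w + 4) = w - 2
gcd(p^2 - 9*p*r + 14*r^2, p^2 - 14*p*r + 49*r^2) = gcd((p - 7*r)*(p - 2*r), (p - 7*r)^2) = p - 7*r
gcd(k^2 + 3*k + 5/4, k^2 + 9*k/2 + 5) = k + 5/2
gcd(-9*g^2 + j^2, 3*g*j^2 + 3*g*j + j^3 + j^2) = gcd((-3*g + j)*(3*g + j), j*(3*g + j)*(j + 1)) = 3*g + j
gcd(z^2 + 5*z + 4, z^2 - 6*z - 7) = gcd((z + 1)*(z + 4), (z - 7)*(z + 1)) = z + 1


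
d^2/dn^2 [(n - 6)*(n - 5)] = 2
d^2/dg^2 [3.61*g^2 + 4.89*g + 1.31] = 7.22000000000000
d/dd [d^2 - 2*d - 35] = 2*d - 2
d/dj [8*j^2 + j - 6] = 16*j + 1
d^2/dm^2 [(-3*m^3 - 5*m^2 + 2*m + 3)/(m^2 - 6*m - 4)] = 2*(-148*m^3 - 267*m^2 - 174*m - 8)/(m^6 - 18*m^5 + 96*m^4 - 72*m^3 - 384*m^2 - 288*m - 64)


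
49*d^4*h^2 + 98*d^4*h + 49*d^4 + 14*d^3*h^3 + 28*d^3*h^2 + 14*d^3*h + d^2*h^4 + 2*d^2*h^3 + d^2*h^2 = (7*d + h)^2*(d*h + d)^2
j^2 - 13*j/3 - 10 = (j - 6)*(j + 5/3)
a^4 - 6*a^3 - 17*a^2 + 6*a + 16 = (a - 8)*(a - 1)*(a + 1)*(a + 2)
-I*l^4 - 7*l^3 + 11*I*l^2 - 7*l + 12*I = (l - 4*I)*(l - 3*I)*(l - I)*(-I*l + 1)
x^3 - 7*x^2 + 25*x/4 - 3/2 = (x - 6)*(x - 1/2)^2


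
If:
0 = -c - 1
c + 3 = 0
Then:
No Solution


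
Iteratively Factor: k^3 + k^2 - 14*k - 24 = (k - 4)*(k^2 + 5*k + 6) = (k - 4)*(k + 2)*(k + 3)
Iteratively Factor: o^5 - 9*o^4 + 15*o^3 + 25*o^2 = (o + 1)*(o^4 - 10*o^3 + 25*o^2) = (o - 5)*(o + 1)*(o^3 - 5*o^2) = o*(o - 5)*(o + 1)*(o^2 - 5*o) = o^2*(o - 5)*(o + 1)*(o - 5)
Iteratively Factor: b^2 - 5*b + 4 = (b - 1)*(b - 4)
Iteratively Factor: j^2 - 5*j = (j)*(j - 5)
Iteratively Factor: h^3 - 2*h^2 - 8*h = (h - 4)*(h^2 + 2*h) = h*(h - 4)*(h + 2)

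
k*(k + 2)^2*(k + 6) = k^4 + 10*k^3 + 28*k^2 + 24*k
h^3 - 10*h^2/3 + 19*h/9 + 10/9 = (h - 2)*(h - 5/3)*(h + 1/3)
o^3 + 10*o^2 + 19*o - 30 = (o - 1)*(o + 5)*(o + 6)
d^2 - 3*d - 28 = (d - 7)*(d + 4)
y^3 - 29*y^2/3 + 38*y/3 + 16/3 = (y - 8)*(y - 2)*(y + 1/3)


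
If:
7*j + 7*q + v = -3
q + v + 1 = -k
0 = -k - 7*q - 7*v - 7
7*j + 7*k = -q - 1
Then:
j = -4/35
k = 0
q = -1/5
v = -4/5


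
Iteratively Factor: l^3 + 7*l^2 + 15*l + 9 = (l + 1)*(l^2 + 6*l + 9) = (l + 1)*(l + 3)*(l + 3)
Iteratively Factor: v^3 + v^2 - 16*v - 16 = (v + 1)*(v^2 - 16) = (v - 4)*(v + 1)*(v + 4)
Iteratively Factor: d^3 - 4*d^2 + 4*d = (d)*(d^2 - 4*d + 4) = d*(d - 2)*(d - 2)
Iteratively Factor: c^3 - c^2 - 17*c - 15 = (c - 5)*(c^2 + 4*c + 3) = (c - 5)*(c + 3)*(c + 1)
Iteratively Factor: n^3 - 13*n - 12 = (n + 3)*(n^2 - 3*n - 4) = (n + 1)*(n + 3)*(n - 4)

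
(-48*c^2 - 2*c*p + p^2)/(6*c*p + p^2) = (-8*c + p)/p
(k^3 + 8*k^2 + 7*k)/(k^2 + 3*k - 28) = k*(k + 1)/(k - 4)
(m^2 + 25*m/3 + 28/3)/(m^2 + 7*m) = (m + 4/3)/m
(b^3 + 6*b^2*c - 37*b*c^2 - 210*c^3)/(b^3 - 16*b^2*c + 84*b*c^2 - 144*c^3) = (b^2 + 12*b*c + 35*c^2)/(b^2 - 10*b*c + 24*c^2)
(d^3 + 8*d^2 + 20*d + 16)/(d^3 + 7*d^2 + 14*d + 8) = (d + 2)/(d + 1)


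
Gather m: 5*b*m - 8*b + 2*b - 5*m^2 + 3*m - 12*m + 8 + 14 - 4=-6*b - 5*m^2 + m*(5*b - 9) + 18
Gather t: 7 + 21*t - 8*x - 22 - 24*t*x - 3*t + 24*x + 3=t*(18 - 24*x) + 16*x - 12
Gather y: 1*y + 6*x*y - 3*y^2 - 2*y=-3*y^2 + y*(6*x - 1)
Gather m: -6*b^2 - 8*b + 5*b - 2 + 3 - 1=-6*b^2 - 3*b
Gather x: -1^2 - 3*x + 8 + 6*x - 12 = 3*x - 5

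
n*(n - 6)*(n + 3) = n^3 - 3*n^2 - 18*n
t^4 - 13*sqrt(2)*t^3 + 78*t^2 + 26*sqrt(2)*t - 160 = (t - 8*sqrt(2))*(t - 5*sqrt(2))*(t - sqrt(2))*(t + sqrt(2))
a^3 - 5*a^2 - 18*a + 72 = (a - 6)*(a - 3)*(a + 4)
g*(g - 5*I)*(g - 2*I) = g^3 - 7*I*g^2 - 10*g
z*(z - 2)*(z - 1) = z^3 - 3*z^2 + 2*z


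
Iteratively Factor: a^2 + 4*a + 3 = (a + 3)*(a + 1)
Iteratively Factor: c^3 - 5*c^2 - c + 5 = (c - 1)*(c^2 - 4*c - 5) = (c - 1)*(c + 1)*(c - 5)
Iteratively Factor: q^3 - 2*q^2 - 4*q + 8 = (q - 2)*(q^2 - 4) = (q - 2)^2*(q + 2)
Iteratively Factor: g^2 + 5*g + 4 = (g + 4)*(g + 1)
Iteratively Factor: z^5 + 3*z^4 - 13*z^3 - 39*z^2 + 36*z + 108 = (z - 2)*(z^4 + 5*z^3 - 3*z^2 - 45*z - 54) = (z - 2)*(z + 3)*(z^3 + 2*z^2 - 9*z - 18) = (z - 2)*(z + 3)^2*(z^2 - z - 6) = (z - 3)*(z - 2)*(z + 3)^2*(z + 2)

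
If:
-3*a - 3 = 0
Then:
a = -1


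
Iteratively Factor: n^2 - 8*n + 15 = (n - 3)*(n - 5)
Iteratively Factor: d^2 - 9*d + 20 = (d - 4)*(d - 5)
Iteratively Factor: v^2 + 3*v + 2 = (v + 2)*(v + 1)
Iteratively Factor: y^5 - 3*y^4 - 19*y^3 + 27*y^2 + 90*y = (y + 2)*(y^4 - 5*y^3 - 9*y^2 + 45*y) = (y - 3)*(y + 2)*(y^3 - 2*y^2 - 15*y) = (y - 3)*(y + 2)*(y + 3)*(y^2 - 5*y) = (y - 5)*(y - 3)*(y + 2)*(y + 3)*(y)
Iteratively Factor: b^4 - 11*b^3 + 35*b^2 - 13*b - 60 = (b + 1)*(b^3 - 12*b^2 + 47*b - 60) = (b - 5)*(b + 1)*(b^2 - 7*b + 12) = (b - 5)*(b - 3)*(b + 1)*(b - 4)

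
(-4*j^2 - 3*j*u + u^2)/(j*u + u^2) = (-4*j + u)/u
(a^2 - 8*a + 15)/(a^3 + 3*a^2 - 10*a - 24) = (a - 5)/(a^2 + 6*a + 8)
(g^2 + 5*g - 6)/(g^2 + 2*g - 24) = (g - 1)/(g - 4)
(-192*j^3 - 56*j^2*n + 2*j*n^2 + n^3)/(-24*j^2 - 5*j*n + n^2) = (24*j^2 + 10*j*n + n^2)/(3*j + n)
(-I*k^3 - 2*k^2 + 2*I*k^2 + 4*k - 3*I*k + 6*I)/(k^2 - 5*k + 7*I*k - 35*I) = (-I*k^3 + 2*k^2*(-1 + I) + k*(4 - 3*I) + 6*I)/(k^2 + k*(-5 + 7*I) - 35*I)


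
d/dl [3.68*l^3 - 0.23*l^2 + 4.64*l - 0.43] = 11.04*l^2 - 0.46*l + 4.64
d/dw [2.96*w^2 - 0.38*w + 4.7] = 5.92*w - 0.38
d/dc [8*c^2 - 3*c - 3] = 16*c - 3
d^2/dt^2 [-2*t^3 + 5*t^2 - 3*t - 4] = 10 - 12*t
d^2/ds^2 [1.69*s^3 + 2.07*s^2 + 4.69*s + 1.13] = 10.14*s + 4.14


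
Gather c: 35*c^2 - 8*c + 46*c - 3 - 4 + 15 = 35*c^2 + 38*c + 8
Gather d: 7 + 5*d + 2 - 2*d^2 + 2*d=-2*d^2 + 7*d + 9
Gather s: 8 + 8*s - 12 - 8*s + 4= 0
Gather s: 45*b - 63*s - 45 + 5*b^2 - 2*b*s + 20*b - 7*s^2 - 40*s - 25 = 5*b^2 + 65*b - 7*s^2 + s*(-2*b - 103) - 70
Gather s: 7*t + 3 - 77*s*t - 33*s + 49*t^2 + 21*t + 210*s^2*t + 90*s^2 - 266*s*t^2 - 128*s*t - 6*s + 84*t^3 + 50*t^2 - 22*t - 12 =s^2*(210*t + 90) + s*(-266*t^2 - 205*t - 39) + 84*t^3 + 99*t^2 + 6*t - 9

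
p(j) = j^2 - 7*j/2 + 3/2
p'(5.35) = 7.20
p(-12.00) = 187.50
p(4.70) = 7.14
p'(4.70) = 5.90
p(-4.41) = 36.38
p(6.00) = 16.50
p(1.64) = -1.55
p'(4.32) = 5.14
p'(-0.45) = -4.40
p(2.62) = -0.81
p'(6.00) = 8.50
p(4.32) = 5.04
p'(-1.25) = -6.00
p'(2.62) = 1.74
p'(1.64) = -0.22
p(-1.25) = 7.44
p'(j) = 2*j - 7/2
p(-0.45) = 3.28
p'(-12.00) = -27.50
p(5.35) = 11.40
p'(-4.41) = -12.32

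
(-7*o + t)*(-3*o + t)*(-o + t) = -21*o^3 + 31*o^2*t - 11*o*t^2 + t^3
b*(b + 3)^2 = b^3 + 6*b^2 + 9*b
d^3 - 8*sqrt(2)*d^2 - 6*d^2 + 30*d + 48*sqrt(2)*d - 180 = (d - 6)*(d - 5*sqrt(2))*(d - 3*sqrt(2))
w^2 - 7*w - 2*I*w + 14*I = (w - 7)*(w - 2*I)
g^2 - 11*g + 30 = (g - 6)*(g - 5)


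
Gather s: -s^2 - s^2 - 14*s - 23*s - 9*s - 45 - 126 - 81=-2*s^2 - 46*s - 252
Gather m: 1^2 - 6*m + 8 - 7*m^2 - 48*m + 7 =-7*m^2 - 54*m + 16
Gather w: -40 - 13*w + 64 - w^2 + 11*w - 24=-w^2 - 2*w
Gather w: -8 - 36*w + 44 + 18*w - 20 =16 - 18*w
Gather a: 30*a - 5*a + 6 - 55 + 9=25*a - 40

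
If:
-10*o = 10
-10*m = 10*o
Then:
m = 1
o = -1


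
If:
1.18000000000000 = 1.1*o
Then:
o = 1.07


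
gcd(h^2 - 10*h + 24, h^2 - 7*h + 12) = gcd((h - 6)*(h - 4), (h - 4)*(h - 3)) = h - 4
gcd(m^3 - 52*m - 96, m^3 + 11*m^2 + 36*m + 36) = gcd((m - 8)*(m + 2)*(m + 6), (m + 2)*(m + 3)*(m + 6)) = m^2 + 8*m + 12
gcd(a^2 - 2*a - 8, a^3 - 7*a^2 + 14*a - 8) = a - 4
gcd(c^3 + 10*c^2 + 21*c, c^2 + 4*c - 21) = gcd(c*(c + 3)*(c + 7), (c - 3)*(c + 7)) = c + 7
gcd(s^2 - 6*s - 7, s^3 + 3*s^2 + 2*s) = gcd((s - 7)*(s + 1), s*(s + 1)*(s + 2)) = s + 1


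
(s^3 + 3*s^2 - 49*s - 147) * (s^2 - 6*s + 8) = s^5 - 3*s^4 - 59*s^3 + 171*s^2 + 490*s - 1176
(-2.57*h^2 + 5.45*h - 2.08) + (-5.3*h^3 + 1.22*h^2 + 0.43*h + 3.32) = -5.3*h^3 - 1.35*h^2 + 5.88*h + 1.24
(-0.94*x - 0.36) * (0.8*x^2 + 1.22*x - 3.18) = -0.752*x^3 - 1.4348*x^2 + 2.55*x + 1.1448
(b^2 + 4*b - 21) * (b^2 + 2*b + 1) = b^4 + 6*b^3 - 12*b^2 - 38*b - 21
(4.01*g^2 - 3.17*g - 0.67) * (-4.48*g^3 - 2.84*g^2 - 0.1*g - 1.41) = -17.9648*g^5 + 2.8132*g^4 + 11.6034*g^3 - 3.4343*g^2 + 4.5367*g + 0.9447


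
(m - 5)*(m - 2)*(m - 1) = m^3 - 8*m^2 + 17*m - 10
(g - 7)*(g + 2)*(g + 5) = g^3 - 39*g - 70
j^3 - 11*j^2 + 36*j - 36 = (j - 6)*(j - 3)*(j - 2)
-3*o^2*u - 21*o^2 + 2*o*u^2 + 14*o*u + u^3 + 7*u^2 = (-o + u)*(3*o + u)*(u + 7)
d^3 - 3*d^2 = d^2*(d - 3)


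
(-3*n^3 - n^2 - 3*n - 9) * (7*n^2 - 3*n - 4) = -21*n^5 + 2*n^4 - 6*n^3 - 50*n^2 + 39*n + 36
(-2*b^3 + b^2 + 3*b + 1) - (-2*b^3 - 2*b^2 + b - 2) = 3*b^2 + 2*b + 3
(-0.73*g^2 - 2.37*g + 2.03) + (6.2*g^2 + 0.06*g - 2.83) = 5.47*g^2 - 2.31*g - 0.8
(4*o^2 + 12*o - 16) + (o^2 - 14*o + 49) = 5*o^2 - 2*o + 33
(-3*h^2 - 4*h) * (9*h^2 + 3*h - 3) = -27*h^4 - 45*h^3 - 3*h^2 + 12*h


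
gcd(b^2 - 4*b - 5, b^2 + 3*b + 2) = b + 1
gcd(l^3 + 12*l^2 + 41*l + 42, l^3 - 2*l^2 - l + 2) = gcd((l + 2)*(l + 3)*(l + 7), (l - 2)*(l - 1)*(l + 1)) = 1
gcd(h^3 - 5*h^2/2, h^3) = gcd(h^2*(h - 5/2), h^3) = h^2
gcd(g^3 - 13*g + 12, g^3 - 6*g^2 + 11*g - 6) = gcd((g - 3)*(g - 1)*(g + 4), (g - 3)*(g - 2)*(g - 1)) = g^2 - 4*g + 3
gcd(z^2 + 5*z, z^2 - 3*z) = z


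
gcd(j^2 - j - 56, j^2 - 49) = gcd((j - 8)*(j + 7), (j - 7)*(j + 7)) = j + 7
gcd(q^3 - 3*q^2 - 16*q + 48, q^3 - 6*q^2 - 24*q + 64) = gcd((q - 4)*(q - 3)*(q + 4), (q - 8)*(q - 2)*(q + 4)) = q + 4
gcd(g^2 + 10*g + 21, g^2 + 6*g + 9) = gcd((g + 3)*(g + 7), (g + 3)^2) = g + 3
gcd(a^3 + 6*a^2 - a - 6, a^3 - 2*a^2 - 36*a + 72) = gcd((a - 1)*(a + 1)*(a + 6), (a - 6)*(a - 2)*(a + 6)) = a + 6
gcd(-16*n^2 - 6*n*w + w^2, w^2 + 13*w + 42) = 1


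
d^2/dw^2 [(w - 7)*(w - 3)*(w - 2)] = 6*w - 24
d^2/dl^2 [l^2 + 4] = 2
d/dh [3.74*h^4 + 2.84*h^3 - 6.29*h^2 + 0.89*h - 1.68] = 14.96*h^3 + 8.52*h^2 - 12.58*h + 0.89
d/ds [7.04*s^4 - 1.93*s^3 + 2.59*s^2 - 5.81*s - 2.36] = 28.16*s^3 - 5.79*s^2 + 5.18*s - 5.81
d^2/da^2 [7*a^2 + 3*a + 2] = 14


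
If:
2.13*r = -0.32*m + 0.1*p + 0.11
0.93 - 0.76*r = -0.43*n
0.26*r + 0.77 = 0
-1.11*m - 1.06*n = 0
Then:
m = 7.06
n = -7.40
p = -41.58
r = -2.96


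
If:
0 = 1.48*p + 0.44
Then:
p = -0.30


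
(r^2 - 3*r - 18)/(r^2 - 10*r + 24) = (r + 3)/(r - 4)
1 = 1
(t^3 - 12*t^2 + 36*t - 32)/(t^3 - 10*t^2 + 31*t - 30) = (t^2 - 10*t + 16)/(t^2 - 8*t + 15)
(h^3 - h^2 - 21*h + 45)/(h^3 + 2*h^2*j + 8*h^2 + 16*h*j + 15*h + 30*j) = (h^2 - 6*h + 9)/(h^2 + 2*h*j + 3*h + 6*j)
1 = 1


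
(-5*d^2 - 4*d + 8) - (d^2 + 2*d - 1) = -6*d^2 - 6*d + 9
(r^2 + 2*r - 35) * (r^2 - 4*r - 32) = r^4 - 2*r^3 - 75*r^2 + 76*r + 1120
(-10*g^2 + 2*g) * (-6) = 60*g^2 - 12*g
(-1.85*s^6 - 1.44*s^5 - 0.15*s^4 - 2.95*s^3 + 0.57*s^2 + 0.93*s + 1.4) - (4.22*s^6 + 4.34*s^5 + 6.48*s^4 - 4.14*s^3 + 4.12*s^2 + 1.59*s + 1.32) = -6.07*s^6 - 5.78*s^5 - 6.63*s^4 + 1.19*s^3 - 3.55*s^2 - 0.66*s + 0.0799999999999998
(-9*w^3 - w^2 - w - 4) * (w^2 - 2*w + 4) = -9*w^5 + 17*w^4 - 35*w^3 - 6*w^2 + 4*w - 16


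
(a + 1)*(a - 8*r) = a^2 - 8*a*r + a - 8*r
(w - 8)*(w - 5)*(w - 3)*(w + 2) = w^4 - 14*w^3 + 47*w^2 + 38*w - 240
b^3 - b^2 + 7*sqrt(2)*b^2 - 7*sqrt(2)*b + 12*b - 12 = (b - 1)*(b + sqrt(2))*(b + 6*sqrt(2))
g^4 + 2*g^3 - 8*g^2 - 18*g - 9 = (g - 3)*(g + 1)^2*(g + 3)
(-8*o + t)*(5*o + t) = -40*o^2 - 3*o*t + t^2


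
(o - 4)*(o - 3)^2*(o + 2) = o^4 - 8*o^3 + 13*o^2 + 30*o - 72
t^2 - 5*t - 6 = (t - 6)*(t + 1)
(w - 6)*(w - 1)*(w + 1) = w^3 - 6*w^2 - w + 6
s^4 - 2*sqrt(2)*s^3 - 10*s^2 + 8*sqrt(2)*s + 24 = (s - 2)*(s + 2)*(s - 3*sqrt(2))*(s + sqrt(2))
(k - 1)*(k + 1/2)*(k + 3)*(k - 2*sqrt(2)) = k^4 - 2*sqrt(2)*k^3 + 5*k^3/2 - 5*sqrt(2)*k^2 - 2*k^2 - 3*k/2 + 4*sqrt(2)*k + 3*sqrt(2)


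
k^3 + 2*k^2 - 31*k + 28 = (k - 4)*(k - 1)*(k + 7)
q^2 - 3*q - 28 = (q - 7)*(q + 4)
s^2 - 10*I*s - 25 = (s - 5*I)^2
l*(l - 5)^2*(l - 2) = l^4 - 12*l^3 + 45*l^2 - 50*l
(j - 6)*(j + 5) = j^2 - j - 30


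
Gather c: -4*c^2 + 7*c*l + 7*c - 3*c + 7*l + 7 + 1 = -4*c^2 + c*(7*l + 4) + 7*l + 8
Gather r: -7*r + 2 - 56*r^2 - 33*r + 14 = -56*r^2 - 40*r + 16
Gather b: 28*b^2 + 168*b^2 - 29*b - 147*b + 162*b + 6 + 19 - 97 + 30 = 196*b^2 - 14*b - 42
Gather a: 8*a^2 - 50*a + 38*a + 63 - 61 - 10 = 8*a^2 - 12*a - 8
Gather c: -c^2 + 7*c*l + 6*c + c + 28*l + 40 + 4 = -c^2 + c*(7*l + 7) + 28*l + 44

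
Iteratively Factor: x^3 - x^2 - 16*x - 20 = (x + 2)*(x^2 - 3*x - 10) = (x + 2)^2*(x - 5)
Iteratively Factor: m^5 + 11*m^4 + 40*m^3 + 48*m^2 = (m)*(m^4 + 11*m^3 + 40*m^2 + 48*m) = m^2*(m^3 + 11*m^2 + 40*m + 48) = m^2*(m + 4)*(m^2 + 7*m + 12) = m^2*(m + 3)*(m + 4)*(m + 4)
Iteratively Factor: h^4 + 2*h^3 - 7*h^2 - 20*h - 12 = (h + 2)*(h^3 - 7*h - 6) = (h - 3)*(h + 2)*(h^2 + 3*h + 2) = (h - 3)*(h + 1)*(h + 2)*(h + 2)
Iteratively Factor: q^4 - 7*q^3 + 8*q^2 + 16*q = (q - 4)*(q^3 - 3*q^2 - 4*q) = (q - 4)^2*(q^2 + q) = q*(q - 4)^2*(q + 1)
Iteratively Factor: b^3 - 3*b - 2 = (b - 2)*(b^2 + 2*b + 1) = (b - 2)*(b + 1)*(b + 1)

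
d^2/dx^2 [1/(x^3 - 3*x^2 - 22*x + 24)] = 2*(3*(1 - x)*(x^3 - 3*x^2 - 22*x + 24) + (-3*x^2 + 6*x + 22)^2)/(x^3 - 3*x^2 - 22*x + 24)^3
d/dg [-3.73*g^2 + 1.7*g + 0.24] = 1.7 - 7.46*g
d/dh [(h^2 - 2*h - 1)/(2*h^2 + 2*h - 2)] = 3*(h^2 + 1)/(2*(h^4 + 2*h^3 - h^2 - 2*h + 1))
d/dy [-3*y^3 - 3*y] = -9*y^2 - 3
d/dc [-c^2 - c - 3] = -2*c - 1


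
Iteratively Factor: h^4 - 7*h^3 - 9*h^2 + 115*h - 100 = (h + 4)*(h^3 - 11*h^2 + 35*h - 25) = (h - 1)*(h + 4)*(h^2 - 10*h + 25) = (h - 5)*(h - 1)*(h + 4)*(h - 5)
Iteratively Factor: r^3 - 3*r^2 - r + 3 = (r - 3)*(r^2 - 1) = (r - 3)*(r + 1)*(r - 1)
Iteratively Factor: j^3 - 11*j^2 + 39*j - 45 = (j - 3)*(j^2 - 8*j + 15) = (j - 3)^2*(j - 5)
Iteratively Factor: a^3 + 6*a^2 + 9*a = (a + 3)*(a^2 + 3*a) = (a + 3)^2*(a)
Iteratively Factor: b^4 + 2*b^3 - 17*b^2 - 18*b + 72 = (b - 3)*(b^3 + 5*b^2 - 2*b - 24) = (b - 3)*(b + 3)*(b^2 + 2*b - 8) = (b - 3)*(b + 3)*(b + 4)*(b - 2)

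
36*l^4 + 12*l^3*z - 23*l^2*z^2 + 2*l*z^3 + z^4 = (-3*l + z)*(-2*l + z)*(l + z)*(6*l + z)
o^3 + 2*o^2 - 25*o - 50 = (o - 5)*(o + 2)*(o + 5)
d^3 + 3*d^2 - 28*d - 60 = (d - 5)*(d + 2)*(d + 6)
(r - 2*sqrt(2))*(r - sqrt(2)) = r^2 - 3*sqrt(2)*r + 4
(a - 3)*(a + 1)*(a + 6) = a^3 + 4*a^2 - 15*a - 18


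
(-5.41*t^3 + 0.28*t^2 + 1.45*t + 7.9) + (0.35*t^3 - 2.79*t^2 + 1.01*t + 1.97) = -5.06*t^3 - 2.51*t^2 + 2.46*t + 9.87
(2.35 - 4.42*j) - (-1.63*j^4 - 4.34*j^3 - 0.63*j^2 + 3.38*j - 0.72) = 1.63*j^4 + 4.34*j^3 + 0.63*j^2 - 7.8*j + 3.07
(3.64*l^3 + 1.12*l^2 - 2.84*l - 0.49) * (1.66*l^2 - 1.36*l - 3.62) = 6.0424*l^5 - 3.0912*l^4 - 19.4144*l^3 - 1.0054*l^2 + 10.9472*l + 1.7738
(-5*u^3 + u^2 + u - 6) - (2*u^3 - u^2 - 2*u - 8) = -7*u^3 + 2*u^2 + 3*u + 2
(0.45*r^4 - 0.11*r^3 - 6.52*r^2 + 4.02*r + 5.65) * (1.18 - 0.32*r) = -0.144*r^5 + 0.5662*r^4 + 1.9566*r^3 - 8.98*r^2 + 2.9356*r + 6.667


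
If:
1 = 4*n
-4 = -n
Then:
No Solution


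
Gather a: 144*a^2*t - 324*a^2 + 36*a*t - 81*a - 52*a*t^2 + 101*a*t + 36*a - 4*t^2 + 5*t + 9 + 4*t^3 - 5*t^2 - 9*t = a^2*(144*t - 324) + a*(-52*t^2 + 137*t - 45) + 4*t^3 - 9*t^2 - 4*t + 9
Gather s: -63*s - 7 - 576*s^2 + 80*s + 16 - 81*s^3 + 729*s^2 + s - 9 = -81*s^3 + 153*s^2 + 18*s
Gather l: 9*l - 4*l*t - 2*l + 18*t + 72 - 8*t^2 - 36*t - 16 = l*(7 - 4*t) - 8*t^2 - 18*t + 56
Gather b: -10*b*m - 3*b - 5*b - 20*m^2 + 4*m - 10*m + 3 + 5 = b*(-10*m - 8) - 20*m^2 - 6*m + 8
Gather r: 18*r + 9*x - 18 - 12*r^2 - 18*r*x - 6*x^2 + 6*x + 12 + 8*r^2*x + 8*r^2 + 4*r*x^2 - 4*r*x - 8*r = r^2*(8*x - 4) + r*(4*x^2 - 22*x + 10) - 6*x^2 + 15*x - 6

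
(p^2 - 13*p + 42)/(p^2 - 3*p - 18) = (p - 7)/(p + 3)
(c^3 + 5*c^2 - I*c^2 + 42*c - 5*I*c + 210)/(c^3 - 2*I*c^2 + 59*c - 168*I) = (c^2 + c*(5 + 6*I) + 30*I)/(c^2 + 5*I*c + 24)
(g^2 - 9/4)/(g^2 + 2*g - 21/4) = (2*g + 3)/(2*g + 7)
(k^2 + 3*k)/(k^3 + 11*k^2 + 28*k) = (k + 3)/(k^2 + 11*k + 28)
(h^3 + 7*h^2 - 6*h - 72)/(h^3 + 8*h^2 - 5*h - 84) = (h + 6)/(h + 7)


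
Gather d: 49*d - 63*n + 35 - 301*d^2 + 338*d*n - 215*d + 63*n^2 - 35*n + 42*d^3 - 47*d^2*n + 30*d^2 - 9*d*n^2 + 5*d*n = 42*d^3 + d^2*(-47*n - 271) + d*(-9*n^2 + 343*n - 166) + 63*n^2 - 98*n + 35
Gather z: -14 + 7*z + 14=7*z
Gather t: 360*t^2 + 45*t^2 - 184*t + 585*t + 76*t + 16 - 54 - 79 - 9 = 405*t^2 + 477*t - 126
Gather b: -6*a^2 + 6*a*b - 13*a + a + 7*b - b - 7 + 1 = -6*a^2 - 12*a + b*(6*a + 6) - 6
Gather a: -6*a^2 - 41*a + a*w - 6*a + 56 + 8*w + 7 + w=-6*a^2 + a*(w - 47) + 9*w + 63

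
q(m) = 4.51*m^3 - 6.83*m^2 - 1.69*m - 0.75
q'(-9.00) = 1217.18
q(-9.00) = -3826.56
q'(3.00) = 79.10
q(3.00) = 54.48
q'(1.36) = 4.76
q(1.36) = -4.34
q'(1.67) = 13.23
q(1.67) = -1.62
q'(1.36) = 4.76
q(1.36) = -4.34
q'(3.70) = 132.99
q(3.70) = 127.94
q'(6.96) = 558.65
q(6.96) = 1177.19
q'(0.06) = -2.46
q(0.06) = -0.88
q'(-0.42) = 6.43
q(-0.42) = -1.58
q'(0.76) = -4.26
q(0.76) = -4.00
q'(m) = 13.53*m^2 - 13.66*m - 1.69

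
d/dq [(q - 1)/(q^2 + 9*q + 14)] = (q^2 + 9*q - (q - 1)*(2*q + 9) + 14)/(q^2 + 9*q + 14)^2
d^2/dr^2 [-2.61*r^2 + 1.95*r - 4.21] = -5.22000000000000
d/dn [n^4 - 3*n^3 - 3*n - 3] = 4*n^3 - 9*n^2 - 3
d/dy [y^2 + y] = 2*y + 1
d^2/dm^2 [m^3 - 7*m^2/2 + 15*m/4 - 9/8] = 6*m - 7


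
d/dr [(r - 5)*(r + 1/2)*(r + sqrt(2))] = 3*r^2 - 9*r + 2*sqrt(2)*r - 9*sqrt(2)/2 - 5/2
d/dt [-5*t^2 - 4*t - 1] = -10*t - 4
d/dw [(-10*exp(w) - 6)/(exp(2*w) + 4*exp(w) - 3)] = (10*exp(2*w) + 12*exp(w) + 54)*exp(w)/(exp(4*w) + 8*exp(3*w) + 10*exp(2*w) - 24*exp(w) + 9)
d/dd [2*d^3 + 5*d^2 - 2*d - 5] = 6*d^2 + 10*d - 2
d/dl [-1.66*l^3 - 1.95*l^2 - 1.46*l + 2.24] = -4.98*l^2 - 3.9*l - 1.46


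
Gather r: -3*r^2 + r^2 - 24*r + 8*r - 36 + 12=-2*r^2 - 16*r - 24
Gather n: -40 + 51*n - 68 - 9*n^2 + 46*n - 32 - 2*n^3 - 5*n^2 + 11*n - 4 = -2*n^3 - 14*n^2 + 108*n - 144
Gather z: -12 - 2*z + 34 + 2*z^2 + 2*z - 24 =2*z^2 - 2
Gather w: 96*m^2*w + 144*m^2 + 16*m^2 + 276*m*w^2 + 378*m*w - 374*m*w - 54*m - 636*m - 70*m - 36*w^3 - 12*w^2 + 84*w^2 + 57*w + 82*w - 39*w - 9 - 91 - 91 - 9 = 160*m^2 - 760*m - 36*w^3 + w^2*(276*m + 72) + w*(96*m^2 + 4*m + 100) - 200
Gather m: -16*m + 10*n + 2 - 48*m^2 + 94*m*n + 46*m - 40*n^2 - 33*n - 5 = -48*m^2 + m*(94*n + 30) - 40*n^2 - 23*n - 3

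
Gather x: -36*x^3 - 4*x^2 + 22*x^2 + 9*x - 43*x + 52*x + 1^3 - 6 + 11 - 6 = -36*x^3 + 18*x^2 + 18*x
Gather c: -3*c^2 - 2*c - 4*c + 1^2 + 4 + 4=-3*c^2 - 6*c + 9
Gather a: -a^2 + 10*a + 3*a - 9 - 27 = -a^2 + 13*a - 36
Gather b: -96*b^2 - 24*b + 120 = -96*b^2 - 24*b + 120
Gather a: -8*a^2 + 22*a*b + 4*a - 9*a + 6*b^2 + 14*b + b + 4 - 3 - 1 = -8*a^2 + a*(22*b - 5) + 6*b^2 + 15*b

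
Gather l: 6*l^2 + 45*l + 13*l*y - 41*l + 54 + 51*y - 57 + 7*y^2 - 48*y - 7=6*l^2 + l*(13*y + 4) + 7*y^2 + 3*y - 10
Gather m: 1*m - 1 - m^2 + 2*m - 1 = -m^2 + 3*m - 2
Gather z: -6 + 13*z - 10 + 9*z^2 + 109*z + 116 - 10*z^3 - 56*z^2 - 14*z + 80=-10*z^3 - 47*z^2 + 108*z + 180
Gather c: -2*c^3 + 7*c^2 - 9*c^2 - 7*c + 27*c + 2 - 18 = -2*c^3 - 2*c^2 + 20*c - 16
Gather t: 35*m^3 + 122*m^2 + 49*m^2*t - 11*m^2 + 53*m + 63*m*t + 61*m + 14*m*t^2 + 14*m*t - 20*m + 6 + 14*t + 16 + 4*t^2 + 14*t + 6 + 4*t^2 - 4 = 35*m^3 + 111*m^2 + 94*m + t^2*(14*m + 8) + t*(49*m^2 + 77*m + 28) + 24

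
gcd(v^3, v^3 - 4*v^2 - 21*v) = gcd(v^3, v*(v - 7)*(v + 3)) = v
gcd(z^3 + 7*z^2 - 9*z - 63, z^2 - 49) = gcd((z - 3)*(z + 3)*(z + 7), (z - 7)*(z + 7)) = z + 7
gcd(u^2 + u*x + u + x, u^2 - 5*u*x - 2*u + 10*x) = 1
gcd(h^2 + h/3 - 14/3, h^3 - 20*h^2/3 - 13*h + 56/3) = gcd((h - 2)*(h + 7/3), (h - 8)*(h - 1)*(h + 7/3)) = h + 7/3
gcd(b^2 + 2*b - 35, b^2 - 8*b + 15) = b - 5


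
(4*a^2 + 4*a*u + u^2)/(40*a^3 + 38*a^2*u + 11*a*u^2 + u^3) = (2*a + u)/(20*a^2 + 9*a*u + u^2)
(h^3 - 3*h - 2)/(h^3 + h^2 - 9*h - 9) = (h^2 - h - 2)/(h^2 - 9)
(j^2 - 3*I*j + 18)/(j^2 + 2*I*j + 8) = (j^2 - 3*I*j + 18)/(j^2 + 2*I*j + 8)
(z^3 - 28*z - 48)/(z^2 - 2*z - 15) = (-z^3 + 28*z + 48)/(-z^2 + 2*z + 15)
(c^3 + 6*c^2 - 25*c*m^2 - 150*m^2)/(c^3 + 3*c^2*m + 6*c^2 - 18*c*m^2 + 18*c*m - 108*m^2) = (c^2 - 25*m^2)/(c^2 + 3*c*m - 18*m^2)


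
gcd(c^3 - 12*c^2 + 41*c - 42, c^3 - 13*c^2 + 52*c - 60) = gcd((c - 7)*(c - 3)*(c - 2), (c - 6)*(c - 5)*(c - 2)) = c - 2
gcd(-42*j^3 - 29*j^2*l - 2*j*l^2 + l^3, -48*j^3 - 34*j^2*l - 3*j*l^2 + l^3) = 6*j^2 + 5*j*l + l^2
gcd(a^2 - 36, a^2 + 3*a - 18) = a + 6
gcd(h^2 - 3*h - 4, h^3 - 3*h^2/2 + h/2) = 1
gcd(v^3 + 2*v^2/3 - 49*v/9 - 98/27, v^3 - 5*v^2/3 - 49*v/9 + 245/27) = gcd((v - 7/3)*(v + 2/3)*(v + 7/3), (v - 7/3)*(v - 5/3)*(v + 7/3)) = v^2 - 49/9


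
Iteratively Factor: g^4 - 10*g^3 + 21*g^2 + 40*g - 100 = (g + 2)*(g^3 - 12*g^2 + 45*g - 50) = (g - 2)*(g + 2)*(g^2 - 10*g + 25) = (g - 5)*(g - 2)*(g + 2)*(g - 5)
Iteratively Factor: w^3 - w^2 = (w)*(w^2 - w) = w^2*(w - 1)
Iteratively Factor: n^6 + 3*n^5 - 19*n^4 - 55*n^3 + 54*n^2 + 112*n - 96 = (n + 4)*(n^5 - n^4 - 15*n^3 + 5*n^2 + 34*n - 24) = (n - 1)*(n + 4)*(n^4 - 15*n^2 - 10*n + 24) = (n - 1)*(n + 3)*(n + 4)*(n^3 - 3*n^2 - 6*n + 8) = (n - 1)*(n + 2)*(n + 3)*(n + 4)*(n^2 - 5*n + 4) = (n - 1)^2*(n + 2)*(n + 3)*(n + 4)*(n - 4)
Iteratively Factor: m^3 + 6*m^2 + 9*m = (m)*(m^2 + 6*m + 9) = m*(m + 3)*(m + 3)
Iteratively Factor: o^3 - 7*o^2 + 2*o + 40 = (o - 4)*(o^2 - 3*o - 10) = (o - 5)*(o - 4)*(o + 2)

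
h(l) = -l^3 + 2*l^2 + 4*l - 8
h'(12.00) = -380.00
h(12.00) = -1400.00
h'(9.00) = -203.00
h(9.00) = -539.00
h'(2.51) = -4.86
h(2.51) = -1.17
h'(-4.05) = -61.41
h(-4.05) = 75.04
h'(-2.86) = -31.98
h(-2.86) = 20.31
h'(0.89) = 5.18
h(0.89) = -3.56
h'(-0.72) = -0.44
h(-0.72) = -9.47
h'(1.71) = 2.07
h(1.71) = -0.31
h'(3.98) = -27.60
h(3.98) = -23.44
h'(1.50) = 3.25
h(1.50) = -0.88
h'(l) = -3*l^2 + 4*l + 4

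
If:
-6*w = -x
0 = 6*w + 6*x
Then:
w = 0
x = 0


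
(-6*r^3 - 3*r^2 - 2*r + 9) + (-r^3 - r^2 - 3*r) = -7*r^3 - 4*r^2 - 5*r + 9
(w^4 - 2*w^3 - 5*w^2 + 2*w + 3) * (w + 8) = w^5 + 6*w^4 - 21*w^3 - 38*w^2 + 19*w + 24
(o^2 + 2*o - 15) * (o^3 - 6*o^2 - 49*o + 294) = o^5 - 4*o^4 - 76*o^3 + 286*o^2 + 1323*o - 4410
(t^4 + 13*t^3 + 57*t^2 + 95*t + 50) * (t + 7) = t^5 + 20*t^4 + 148*t^3 + 494*t^2 + 715*t + 350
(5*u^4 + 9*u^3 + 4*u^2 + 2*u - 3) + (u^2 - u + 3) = 5*u^4 + 9*u^3 + 5*u^2 + u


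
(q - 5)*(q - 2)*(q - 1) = q^3 - 8*q^2 + 17*q - 10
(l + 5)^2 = l^2 + 10*l + 25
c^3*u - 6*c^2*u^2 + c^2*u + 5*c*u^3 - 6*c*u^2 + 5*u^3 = (c - 5*u)*(c - u)*(c*u + u)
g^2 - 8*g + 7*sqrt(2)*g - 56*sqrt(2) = (g - 8)*(g + 7*sqrt(2))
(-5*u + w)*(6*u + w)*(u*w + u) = -30*u^3*w - 30*u^3 + u^2*w^2 + u^2*w + u*w^3 + u*w^2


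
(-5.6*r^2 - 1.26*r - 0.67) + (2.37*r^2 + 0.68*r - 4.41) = -3.23*r^2 - 0.58*r - 5.08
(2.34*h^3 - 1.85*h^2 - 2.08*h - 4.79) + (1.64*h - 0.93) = 2.34*h^3 - 1.85*h^2 - 0.44*h - 5.72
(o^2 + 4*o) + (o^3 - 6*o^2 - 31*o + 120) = o^3 - 5*o^2 - 27*o + 120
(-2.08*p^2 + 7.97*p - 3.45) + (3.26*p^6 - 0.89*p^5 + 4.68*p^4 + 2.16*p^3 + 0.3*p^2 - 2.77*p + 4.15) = 3.26*p^6 - 0.89*p^5 + 4.68*p^4 + 2.16*p^3 - 1.78*p^2 + 5.2*p + 0.7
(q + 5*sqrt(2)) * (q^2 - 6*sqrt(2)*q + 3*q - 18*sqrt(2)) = q^3 - sqrt(2)*q^2 + 3*q^2 - 60*q - 3*sqrt(2)*q - 180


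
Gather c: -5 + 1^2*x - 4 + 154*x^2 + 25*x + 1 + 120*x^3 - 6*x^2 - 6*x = 120*x^3 + 148*x^2 + 20*x - 8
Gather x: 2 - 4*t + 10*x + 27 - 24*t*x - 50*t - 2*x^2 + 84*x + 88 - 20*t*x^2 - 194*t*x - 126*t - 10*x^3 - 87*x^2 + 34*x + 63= -180*t - 10*x^3 + x^2*(-20*t - 89) + x*(128 - 218*t) + 180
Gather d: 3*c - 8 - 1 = 3*c - 9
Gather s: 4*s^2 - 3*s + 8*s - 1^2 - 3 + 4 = 4*s^2 + 5*s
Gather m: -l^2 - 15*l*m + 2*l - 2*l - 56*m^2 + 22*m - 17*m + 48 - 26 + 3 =-l^2 - 56*m^2 + m*(5 - 15*l) + 25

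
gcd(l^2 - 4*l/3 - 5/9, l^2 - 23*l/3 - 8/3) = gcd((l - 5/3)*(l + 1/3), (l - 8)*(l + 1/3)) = l + 1/3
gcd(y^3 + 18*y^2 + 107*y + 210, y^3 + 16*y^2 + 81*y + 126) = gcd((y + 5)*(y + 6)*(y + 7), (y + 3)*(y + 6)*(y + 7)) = y^2 + 13*y + 42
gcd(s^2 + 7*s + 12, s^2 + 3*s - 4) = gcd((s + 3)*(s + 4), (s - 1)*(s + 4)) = s + 4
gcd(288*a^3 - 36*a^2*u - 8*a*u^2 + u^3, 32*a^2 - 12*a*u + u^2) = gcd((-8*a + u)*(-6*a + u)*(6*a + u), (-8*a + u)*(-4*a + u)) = -8*a + u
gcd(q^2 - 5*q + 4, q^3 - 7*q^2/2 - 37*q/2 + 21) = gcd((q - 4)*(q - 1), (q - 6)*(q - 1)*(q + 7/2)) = q - 1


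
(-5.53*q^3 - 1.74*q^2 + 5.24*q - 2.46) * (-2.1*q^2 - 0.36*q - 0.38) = 11.613*q^5 + 5.6448*q^4 - 8.2762*q^3 + 3.9408*q^2 - 1.1056*q + 0.9348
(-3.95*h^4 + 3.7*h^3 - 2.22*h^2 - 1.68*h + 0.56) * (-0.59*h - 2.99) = 2.3305*h^5 + 9.6275*h^4 - 9.7532*h^3 + 7.629*h^2 + 4.6928*h - 1.6744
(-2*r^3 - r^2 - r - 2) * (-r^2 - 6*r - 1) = 2*r^5 + 13*r^4 + 9*r^3 + 9*r^2 + 13*r + 2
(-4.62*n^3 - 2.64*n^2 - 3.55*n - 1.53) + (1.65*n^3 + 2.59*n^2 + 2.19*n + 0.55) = -2.97*n^3 - 0.0500000000000003*n^2 - 1.36*n - 0.98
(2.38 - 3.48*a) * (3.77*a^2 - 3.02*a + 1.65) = -13.1196*a^3 + 19.4822*a^2 - 12.9296*a + 3.927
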